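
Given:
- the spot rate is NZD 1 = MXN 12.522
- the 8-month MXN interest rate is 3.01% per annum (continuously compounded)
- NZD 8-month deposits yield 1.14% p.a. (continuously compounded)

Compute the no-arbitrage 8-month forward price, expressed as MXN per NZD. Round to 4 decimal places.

T = 8/12 years.
MXN growth factor: e^(0.0301×8/12) = 1.02026936.
Growth of 1 NZD over T: e^(0.0114×8/12) = 1.00762895.
Forward (MXN per NZD) = 12.522 × 1.02026936 / 1.00762895 = 12.679085.

12.6791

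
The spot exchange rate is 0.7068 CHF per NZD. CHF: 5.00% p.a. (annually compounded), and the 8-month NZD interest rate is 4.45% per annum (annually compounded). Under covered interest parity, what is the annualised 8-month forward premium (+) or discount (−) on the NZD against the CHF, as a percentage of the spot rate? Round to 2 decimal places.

T = 8/12 years.
CIP forward (CHF per NZD) = 0.7068 × 1.0330616/1.0294509 = 0.7092790.
(F − S)/S ÷ T = (0.7092790 − 0.7068)/0.7068/(8/12) = 0.005261 → 0.53%.

+0.53%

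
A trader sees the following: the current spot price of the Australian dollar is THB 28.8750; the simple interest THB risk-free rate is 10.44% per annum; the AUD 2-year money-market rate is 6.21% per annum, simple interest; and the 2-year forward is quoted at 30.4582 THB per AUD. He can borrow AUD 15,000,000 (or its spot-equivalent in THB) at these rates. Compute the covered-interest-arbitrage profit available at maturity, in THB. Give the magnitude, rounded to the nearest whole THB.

THB 9,944,873

T = 2 years.
Invest the AUD and cover forward: 15,000,000 × 1.124200 × 30.4582 = THB 513,616,626.60.
Convert at spot and invest in THB: 15,000,000 × 28.8750 × 1.208800 = THB 523,561,500.00.
The quoted forward undervalues AUD, so borrow AUD, convert to THB at spot, deposit the THB at 10.44%, and buy AUD forward at 30.4582 to cover the loan.
Arbitrage profit = |513,616,626.60 − 523,561,500.00| = THB 9,944,873.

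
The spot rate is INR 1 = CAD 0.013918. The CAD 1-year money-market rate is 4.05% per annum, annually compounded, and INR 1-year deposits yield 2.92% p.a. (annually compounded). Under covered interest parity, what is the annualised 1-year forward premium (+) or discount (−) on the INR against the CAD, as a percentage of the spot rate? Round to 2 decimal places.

T = 1 year.
CIP forward (CAD per INR) = 0.013918 × 1.040500/1.029200 = 0.014070811.
Annualised premium = (F − S)/S × (1/T) = (0.014070811 − 0.013918)/0.013918 ÷ 1 = 1.10%.

+1.10%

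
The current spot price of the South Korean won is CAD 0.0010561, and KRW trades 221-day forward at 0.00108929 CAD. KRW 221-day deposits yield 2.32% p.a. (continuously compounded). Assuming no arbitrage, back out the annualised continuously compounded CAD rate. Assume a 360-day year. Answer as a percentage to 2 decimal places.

7.36%

T = 221/360 years.
CIP gives F = S · g_CAD/g_KRW, so g_CAD/g_KRW = 0.00108929/0.0010561 = 1.0314269.
The KRW side grows by e^(0.0232×221/360) = 1.0143441.
That pins the CAD growth at 1.0462218.
Take logs: ln 1.0462218 / (221/360) = 0.073605, so 7.36%.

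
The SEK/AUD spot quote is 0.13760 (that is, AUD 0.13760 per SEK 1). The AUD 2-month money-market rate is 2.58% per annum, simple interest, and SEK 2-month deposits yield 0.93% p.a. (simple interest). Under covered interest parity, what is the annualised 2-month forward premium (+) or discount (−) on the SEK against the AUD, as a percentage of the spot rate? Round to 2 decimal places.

+1.65%

T = 2/12 years.
CIP forward (AUD per SEK) = 0.1376 × 1.004300/1.001550 = 0.13797781.
Annualised premium = (F − S)/S × (1/T) = (0.13797781 − 0.1376)/0.1376 ÷ (2/12) = 1.65%.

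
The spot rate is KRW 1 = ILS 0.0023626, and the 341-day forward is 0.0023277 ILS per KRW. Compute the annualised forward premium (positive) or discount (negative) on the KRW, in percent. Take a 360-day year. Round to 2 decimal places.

-1.56%

T = 341/360 years.
(F − S)/S = (0.0023277 − 0.0023626)/0.0023626 = -0.0147719.
×(1/T) gives -1.56% p.a.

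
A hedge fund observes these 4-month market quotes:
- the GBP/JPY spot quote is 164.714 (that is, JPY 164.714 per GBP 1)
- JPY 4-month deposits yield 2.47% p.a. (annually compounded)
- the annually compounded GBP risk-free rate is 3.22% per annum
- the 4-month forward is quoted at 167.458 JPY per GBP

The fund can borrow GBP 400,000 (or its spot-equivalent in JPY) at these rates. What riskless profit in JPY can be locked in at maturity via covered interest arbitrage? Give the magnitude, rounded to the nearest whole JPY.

T = 4/12 years.
Invest the GBP and cover forward: 400,000 × 1.0106201465 × 167.458 = JPY 67,694,571.40.
Convert at spot and invest in JPY: 400,000 × 164.714 × 1.0081664607 = JPY 66,423,652.16.
The quoted forward overvalues GBP, so borrow JPY, buy GBP at spot, deposit the GBP at 3.22%, and sell the proceeds forward at 167.458.
Arbitrage profit = |67,694,571.40 − 66,423,652.16| = JPY 1,270,919.

JPY 1,270,919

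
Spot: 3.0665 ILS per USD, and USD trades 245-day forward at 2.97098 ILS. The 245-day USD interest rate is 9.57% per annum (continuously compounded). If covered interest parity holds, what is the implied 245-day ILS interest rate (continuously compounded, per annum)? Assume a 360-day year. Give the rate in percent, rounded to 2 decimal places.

T = 245/360 years.
F/S = 2.97098/3.0665 = 0.9688505 = (growth of ILS) / (growth of USD).
The USD side grows by e^(0.0957×245/360) = 1.0672969.
Hence g_ILS = 1.0340511.
r = ln(1.0340511)/(245/360) = 0.049201 → 4.92%.

4.92%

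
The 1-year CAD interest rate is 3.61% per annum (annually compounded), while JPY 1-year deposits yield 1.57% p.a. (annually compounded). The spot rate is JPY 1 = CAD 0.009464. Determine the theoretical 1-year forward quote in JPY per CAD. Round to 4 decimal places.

103.5831

T = 1 year.
CAD growth factor: (1 + 0.0361)^1 = 1.036100.
Growth of 1 JPY over T: (1 + 0.0157)^1 = 1.015700.
Forward (CAD per JPY) = 0.009464 × 1.036100 / 1.015700 = 0.00965408132.
Quoted the other way: 1/0.00965408132 = 103.5831 JPY per CAD.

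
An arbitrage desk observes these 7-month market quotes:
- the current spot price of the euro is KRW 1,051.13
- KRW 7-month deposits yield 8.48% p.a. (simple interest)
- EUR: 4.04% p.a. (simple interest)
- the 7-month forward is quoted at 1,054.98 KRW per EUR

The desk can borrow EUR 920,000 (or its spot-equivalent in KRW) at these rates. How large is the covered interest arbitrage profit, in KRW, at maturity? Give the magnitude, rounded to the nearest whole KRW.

KRW 21,420,853

T = 7/12 years.
Route A — deposit EUR, sell forward: 920,000 × 1.02356666667 × 1054.98 = KRW 993,454,973.04.
Route B — convert at spot, deposit KRW: 920,000 × 1051.13 × 1.04946666667 = KRW 1,014,875,825.55.
The quoted forward undervalues EUR, so borrow EUR, convert to KRW at spot, deposit the KRW at 8.48%, and buy EUR forward at 1,054.98 to cover the loan.
Profit = 1,014,875,825.55 − 993,454,973.04 = KRW 21,420,853.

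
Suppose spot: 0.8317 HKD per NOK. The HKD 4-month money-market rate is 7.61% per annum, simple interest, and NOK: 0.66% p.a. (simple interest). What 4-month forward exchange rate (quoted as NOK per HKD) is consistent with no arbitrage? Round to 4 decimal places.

T = 4/12 years.
HKD accumulates by 1 + 0.0761×4/12 = 1.0253667.
Growth of 1 NOK over T: 1 + 0.0066×4/12 = 1.002200.
So F = 0.8317 × 1.0253667 / 1.002200 = 0.8509254 (HKD/NOK).
Quoted the other way: 1/0.8509254 = 1.1752 NOK per HKD.

1.1752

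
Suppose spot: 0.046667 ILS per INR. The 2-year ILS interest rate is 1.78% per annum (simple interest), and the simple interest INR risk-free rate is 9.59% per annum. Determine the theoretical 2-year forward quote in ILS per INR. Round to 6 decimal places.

T = 2 years.
Growth of 1 ILS over T: 1 + 0.0178×2 = 1.035600.
INR growth factor: 1 + 0.0959×2 = 1.191800.
Forward (ILS per INR) = 0.046667 × 1.035600 / 1.191800 = 0.04055072.

0.040551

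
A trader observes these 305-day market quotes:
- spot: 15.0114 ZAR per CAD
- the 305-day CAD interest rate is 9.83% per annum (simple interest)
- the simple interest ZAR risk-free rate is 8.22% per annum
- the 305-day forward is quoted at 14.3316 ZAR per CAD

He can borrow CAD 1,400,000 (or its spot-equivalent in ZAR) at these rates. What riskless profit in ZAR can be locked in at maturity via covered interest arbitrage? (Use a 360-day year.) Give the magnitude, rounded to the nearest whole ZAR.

T = 305/360 years.
Route A — deposit CAD, sell forward: 1,400,000 × 1.0832819444 × 14.3316 = ZAR 21,735,228.92.
Route B — convert at spot, deposit ZAR: 1,400,000 × 15.0114 × 1.0696416667 = ZAR 22,479,546.48.
The quoted forward undervalues CAD, so borrow CAD, convert to ZAR at spot, deposit the ZAR at 8.22%, and buy CAD forward at 14.3316 to cover the loan.
The gap between the two covered legs is ZAR 744,318.

ZAR 744,318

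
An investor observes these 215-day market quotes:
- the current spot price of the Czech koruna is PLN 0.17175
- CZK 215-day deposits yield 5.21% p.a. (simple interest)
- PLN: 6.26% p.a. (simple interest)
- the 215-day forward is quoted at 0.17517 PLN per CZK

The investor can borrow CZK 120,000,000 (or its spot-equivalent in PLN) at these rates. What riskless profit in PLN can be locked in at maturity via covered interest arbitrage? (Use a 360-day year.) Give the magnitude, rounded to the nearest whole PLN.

T = 215/360 years.
Invest the CZK and cover forward: 120,000,000 × 1.0311152778 × 0.17517 = PLN 21,674,455.59.
Convert at spot and invest in PLN: 120,000,000 × 0.17175 × 1.0373861111 = PLN 21,380,527.75.
The quoted forward overvalues CZK, so borrow PLN, buy CZK at spot, deposit the CZK at 5.21%, and sell the proceeds forward at 0.17517.
Profit = 21,674,455.59 − 21,380,527.75 = PLN 293,928.

PLN 293,928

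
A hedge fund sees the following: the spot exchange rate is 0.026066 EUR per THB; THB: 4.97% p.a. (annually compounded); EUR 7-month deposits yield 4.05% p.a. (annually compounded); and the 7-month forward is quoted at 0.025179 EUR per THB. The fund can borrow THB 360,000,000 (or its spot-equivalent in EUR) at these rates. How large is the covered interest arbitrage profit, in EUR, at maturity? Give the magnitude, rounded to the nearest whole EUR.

EUR 279,042

T = 7/12 years.
Invest the THB and cover forward: 360,000,000 × 1.028698323 × 0.025179 = EUR 9,324,574.23.
Convert at spot and invest in EUR: 360,000,000 × 0.026066 × 1.023429386 = EUR 9,603,615.74.
The quoted forward undervalues THB, so borrow THB, convert to EUR at spot, deposit the EUR at 4.05%, and buy THB forward at 0.025179 to cover the loan.
Arbitrage profit = |9,324,574.23 − 9,603,615.74| = EUR 279,042.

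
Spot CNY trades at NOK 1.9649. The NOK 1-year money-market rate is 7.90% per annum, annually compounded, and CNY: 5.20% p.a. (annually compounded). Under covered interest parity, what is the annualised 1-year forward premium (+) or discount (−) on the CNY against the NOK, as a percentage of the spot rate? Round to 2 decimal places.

T = 1 year.
F = S · g_NOK/g_CNY = 1.9649 × 1.079000/1.052000 = 2.0153299.
(F − S)/S ÷ T = (2.0153299 − 1.9649)/1.9649/1 = 0.025665 → 2.57%.

+2.57%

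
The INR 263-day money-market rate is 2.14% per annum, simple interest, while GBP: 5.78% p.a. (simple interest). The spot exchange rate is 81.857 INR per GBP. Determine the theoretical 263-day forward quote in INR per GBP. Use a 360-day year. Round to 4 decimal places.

79.7684

T = 263/360 years.
Growth of 1 INR over T: 1 + 0.0214×263/360 = 1.01563389.
GBP growth factor: 1 + 0.0578×263/360 = 1.04222611.
CIP: F = S · (grow INR)/(grow GBP) = 81.857 × 1.01563389/1.04222611 = 79.768433 INR per GBP.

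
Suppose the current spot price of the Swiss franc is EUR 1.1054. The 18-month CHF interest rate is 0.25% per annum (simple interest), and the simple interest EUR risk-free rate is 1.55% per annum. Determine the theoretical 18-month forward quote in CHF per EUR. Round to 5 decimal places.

T = 18/12 years.
Growth of 1 EUR over T: 1 + 0.0155×18/12 = 1.023250.
Growth of 1 CHF over T: 1 + 0.0025×18/12 = 1.003750.
So F = 1.1054 × 1.023250 / 1.003750 = 1.126875 (EUR/CHF).
Invert for CHF per EUR: 1 / 1.126875 = 0.88741.

0.88741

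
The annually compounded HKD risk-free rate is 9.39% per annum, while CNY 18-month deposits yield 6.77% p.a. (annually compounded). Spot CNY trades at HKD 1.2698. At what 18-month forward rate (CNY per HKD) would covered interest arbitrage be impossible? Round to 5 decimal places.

0.75940

T = 18/12 years.
HKD accumulates by (1 + 0.0939)^(18/12) = 1.1441064.
Growth of 1 CNY over T: (1 + 0.0677)^(18/12) = 1.1032498.
CIP: F = S · (grow HKD)/(grow CNY) = 1.2698 × 1.1441064/1.1032498 = 1.316824 HKD per CNY.
Invert for CNY per HKD: 1 / 1.316824 = 0.75940.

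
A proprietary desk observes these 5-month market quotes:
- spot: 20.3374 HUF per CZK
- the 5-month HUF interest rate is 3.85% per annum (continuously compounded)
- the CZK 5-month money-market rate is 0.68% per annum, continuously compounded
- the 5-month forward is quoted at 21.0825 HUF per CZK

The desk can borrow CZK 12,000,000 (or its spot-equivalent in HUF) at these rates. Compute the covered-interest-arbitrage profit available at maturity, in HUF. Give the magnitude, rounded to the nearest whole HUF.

HUF 5,712,502

T = 5/12 years.
Invest the CZK and cover forward: 12,000,000 × 1.00283735102 × 21.0825 = HUF 253,707,821.43.
Convert at spot and invest in HUF: 12,000,000 × 20.3374 × 1.01617102498 = HUF 247,995,319.24.
The quoted forward overvalues CZK, so borrow HUF, buy CZK at spot, deposit the CZK at 0.68%, and sell the proceeds forward at 21.0825.
The gap between the two covered legs is HUF 5,712,502.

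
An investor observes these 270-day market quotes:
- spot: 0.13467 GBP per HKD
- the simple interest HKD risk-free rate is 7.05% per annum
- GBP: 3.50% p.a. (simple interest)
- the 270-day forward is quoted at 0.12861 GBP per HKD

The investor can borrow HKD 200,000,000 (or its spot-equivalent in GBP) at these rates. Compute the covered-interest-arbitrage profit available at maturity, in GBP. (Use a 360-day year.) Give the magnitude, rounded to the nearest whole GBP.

GBP 558,967

T = 270/360 years.
Invest the HKD and cover forward: 200,000,000 × 1.052875 × 0.12861 = GBP 27,082,050.75.
Convert at spot and invest in GBP: 200,000,000 × 0.13467 × 1.026250 = GBP 27,641,017.50.
The quoted forward undervalues HKD, so borrow HKD, convert to GBP at spot, deposit the GBP at 3.50%, and buy HKD forward at 0.12861 to cover the loan.
The gap between the two covered legs is GBP 558,967.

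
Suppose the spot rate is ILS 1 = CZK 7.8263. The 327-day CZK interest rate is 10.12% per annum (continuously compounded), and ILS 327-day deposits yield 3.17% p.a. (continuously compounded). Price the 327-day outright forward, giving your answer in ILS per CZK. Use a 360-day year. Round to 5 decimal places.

T = 327/360 years.
Growth of 1 CZK over T: e^(0.1012×327/360) = 1.0962808.
ILS growth factor: e^(0.0317×327/360) = 1.0292127.
So F = 7.8263 × 1.0962808 / 1.0292127 = 8.336297 (CZK/ILS).
Quoted the other way: 1/8.336297 = 0.11996 ILS per CZK.

0.11996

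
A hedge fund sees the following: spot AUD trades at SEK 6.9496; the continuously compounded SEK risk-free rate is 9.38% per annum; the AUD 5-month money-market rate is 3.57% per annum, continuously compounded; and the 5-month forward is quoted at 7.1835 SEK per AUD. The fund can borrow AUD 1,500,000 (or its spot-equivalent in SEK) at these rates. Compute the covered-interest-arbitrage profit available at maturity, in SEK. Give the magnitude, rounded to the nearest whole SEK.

T = 5/12 years.
Keep in AUD, deliver into the forward: 1,500,000·1.0149861834·7.1835 = SEK 10,936,729.87.
Swap to SEK now, deposit: 1,500,000·6.9496·1.0398571348 = SEK 10,839,886.72.
The quoted forward overvalues AUD, so borrow SEK, buy AUD at spot, deposit the AUD at 3.57%, and sell the proceeds forward at 7.1835.
Profit = 10,936,729.87 − 10,839,886.72 = SEK 96,843.

SEK 96,843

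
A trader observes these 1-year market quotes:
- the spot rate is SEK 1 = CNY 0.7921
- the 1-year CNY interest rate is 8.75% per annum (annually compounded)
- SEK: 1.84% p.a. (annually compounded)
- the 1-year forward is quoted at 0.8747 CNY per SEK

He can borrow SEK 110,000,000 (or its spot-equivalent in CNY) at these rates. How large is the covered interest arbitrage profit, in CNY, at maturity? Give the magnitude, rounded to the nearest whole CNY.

CNY 3,232,430

T = 1 year.
Route A — deposit SEK, sell forward: 110,000,000 × 1.018400 × 0.8747 = CNY 97,987,392.80.
Route B — convert at spot, deposit CNY: 110,000,000 × 0.7921 × 1.087500 = CNY 94,754,962.50.
The quoted forward overvalues SEK, so borrow CNY, buy SEK at spot, deposit the SEK at 1.84%, and sell the proceeds forward at 0.8747.
Arbitrage profit = |97,987,392.80 − 94,754,962.50| = CNY 3,232,430.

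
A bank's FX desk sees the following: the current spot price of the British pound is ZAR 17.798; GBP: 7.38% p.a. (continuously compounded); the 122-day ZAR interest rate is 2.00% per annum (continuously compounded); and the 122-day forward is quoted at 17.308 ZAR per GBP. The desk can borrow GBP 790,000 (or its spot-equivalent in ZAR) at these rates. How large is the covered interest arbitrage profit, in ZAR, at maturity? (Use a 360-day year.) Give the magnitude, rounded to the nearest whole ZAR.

T = 122/360 years.
Keep in GBP, deliver into the forward: 790,000·1.0253253737·17.308 = ZAR 14,019,601.94.
Swap to ZAR now, deposit: 790,000·17.798·1.0068007989 = ZAR 14,156,042.09.
The quoted forward undervalues GBP, so borrow GBP, convert to ZAR at spot, deposit the ZAR at 2.00%, and buy GBP forward at 17.308 to cover the loan.
Arbitrage profit = |14,019,601.94 − 14,156,042.09| = ZAR 136,440.

ZAR 136,440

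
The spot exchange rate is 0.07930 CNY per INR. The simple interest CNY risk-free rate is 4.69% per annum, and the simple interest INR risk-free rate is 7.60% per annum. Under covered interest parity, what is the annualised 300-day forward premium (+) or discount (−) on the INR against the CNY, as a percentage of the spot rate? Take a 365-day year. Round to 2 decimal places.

T = 300/365 years.
CIP forward (CNY per INR) = 0.0793 × 1.0385479/1.0624658 = 0.07751482.
(F − S)/S ÷ T = (0.07751482 − 0.0793)/0.0793/(300/365) = -0.027389 → -2.74%.

-2.74%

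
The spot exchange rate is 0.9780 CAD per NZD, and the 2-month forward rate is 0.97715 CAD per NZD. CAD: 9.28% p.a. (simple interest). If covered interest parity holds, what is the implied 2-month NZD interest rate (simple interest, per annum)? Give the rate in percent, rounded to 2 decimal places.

9.81%

T = 2/12 years.
CIP gives F = S · g_CAD/g_NZD, so g_CAD/g_NZD = 0.97715/0.978 = 0.9991309.
The CAD side grows by 1 + 0.0928×2/12 = 1.0154667.
Hence g_NZD = 1.016350.
(1.016350 − 1)/T = 0.098100, i.e. 9.81%.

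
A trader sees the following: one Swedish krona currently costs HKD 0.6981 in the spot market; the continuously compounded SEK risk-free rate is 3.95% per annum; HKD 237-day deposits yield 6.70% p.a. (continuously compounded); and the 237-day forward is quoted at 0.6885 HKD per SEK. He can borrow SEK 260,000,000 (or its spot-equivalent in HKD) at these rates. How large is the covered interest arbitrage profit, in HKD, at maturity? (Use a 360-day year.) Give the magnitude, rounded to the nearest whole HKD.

HKD 5,965,057

T = 237/360 years.
Invest the SEK and cover forward: 260,000,000 × 1.0263452249 × 0.6885 = HKD 183,726,058.71.
Convert at spot and invest in HKD: 260,000,000 × 0.6981 × 1.04509556744 = HKD 189,691,116.06.
The quoted forward undervalues SEK, so borrow SEK, convert to HKD at spot, deposit the HKD at 6.70%, and buy SEK forward at 0.6885 to cover the loan.
The gap between the two covered legs is HKD 5,965,057.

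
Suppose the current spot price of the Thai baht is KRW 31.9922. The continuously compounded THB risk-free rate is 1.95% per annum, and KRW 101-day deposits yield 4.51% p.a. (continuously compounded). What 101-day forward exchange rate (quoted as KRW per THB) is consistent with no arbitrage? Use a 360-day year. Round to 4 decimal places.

32.2228

T = 101/360 years.
KRW accumulates by e^(0.0451×101/360) = 1.01273344.
Growth of 1 THB over T: e^(0.0195×101/360) = 1.00548583.
Forward (KRW per THB) = 31.9922 × 1.01273344 / 1.00548583 = 32.222802.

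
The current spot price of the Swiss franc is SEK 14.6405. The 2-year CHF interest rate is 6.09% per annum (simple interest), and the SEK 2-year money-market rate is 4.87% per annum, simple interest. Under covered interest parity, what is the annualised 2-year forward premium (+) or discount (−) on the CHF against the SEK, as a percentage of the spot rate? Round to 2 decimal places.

T = 2 years.
CIP forward (SEK per CHF) = 14.6405 × 1.097400/1.121800 = 14.3220580.
(F − S)/S ÷ T = (14.3220580 − 14.6405)/14.6405/2 = -0.010875 → -1.09%.

-1.09%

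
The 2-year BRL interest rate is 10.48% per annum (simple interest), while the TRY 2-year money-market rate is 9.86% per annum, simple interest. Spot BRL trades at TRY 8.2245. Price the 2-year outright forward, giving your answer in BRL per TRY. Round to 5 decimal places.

0.12285

T = 2 years.
Growth of 1 TRY over T: 1 + 0.0986×2 = 1.197200.
Growth of 1 BRL over T: 1 + 0.1048×2 = 1.209600.
So F = 8.2245 × 1.197200 / 1.209600 = 8.140188 (TRY/BRL).
Quoted the other way: 1/8.140188 = 0.12285 BRL per TRY.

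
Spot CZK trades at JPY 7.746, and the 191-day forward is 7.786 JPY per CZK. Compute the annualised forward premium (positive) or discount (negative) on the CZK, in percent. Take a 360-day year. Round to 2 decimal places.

+0.97%

T = 191/360 years.
CZK trades forward at +0.51640% vs spot over the period.
Annualise by dividing by T: 0.0051640 / (191/360) = 0.009733 → 0.97%.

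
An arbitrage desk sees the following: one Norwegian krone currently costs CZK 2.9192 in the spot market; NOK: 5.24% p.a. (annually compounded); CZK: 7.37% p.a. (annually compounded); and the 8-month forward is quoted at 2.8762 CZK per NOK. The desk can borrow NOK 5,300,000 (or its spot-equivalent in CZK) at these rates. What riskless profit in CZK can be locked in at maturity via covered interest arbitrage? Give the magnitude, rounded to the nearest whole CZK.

CZK 451,062

T = 8/12 years.
Keep in NOK, deliver into the forward: 5,300,000·1.0346351441·2.8762 = CZK 15,771,833.29.
Swap to CZK now, deposit: 5,300,000·2.9192·1.0485487707 = CZK 16,222,894.93.
The quoted forward undervalues NOK, so borrow NOK, convert to CZK at spot, deposit the CZK at 7.37%, and buy NOK forward at 2.8762 to cover the loan.
The gap between the two covered legs is CZK 451,062.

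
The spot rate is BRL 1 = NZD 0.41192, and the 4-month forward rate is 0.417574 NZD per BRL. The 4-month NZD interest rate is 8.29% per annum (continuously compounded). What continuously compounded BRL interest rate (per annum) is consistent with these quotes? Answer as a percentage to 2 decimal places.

T = 4/12 years.
F/S = 0.417574/0.41192 = 1.0137260 = (growth of NZD) / (growth of BRL).
NZD growth factor: e^(0.0829×4/12) = 1.0280187.
So the BRL growth factor = 1.0140992.
Take logs: ln 1.0140992 / (4/12) = 0.042002, so 4.20%.

4.20%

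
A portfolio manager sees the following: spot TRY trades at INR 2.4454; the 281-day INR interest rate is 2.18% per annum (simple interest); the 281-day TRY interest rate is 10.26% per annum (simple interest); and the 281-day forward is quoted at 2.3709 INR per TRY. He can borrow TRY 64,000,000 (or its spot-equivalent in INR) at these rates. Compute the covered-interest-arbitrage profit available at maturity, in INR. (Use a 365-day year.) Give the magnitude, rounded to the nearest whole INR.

INR 4,590,806

T = 281/365 years.
Invest the TRY and cover forward: 64,000,000 × 1.07898794521 × 2.3709 = INR 163,723,041.24.
Convert at spot and invest in INR: 64,000,000 × 2.4454 × 1.0167830137 = INR 159,132,235.63.
The quoted forward overvalues TRY, so borrow INR, buy TRY at spot, deposit the TRY at 10.26%, and sell the proceeds forward at 2.3709.
The gap between the two covered legs is INR 4,590,806.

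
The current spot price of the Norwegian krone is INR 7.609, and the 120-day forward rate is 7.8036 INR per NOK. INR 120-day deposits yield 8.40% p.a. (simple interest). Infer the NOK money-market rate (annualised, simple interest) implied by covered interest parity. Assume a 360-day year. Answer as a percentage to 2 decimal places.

0.71%

T = 120/360 years.
CIP gives F = S · g_INR/g_NOK, so g_INR/g_NOK = 7.8036/7.609 = 1.0255750.
The INR side grows by 1 + 0.0840×120/360 = 1.028000.
That pins the NOK growth at 1.0023645.
r = (1.0023645 − 1)/(120/360) = 0.007094 → 0.71%.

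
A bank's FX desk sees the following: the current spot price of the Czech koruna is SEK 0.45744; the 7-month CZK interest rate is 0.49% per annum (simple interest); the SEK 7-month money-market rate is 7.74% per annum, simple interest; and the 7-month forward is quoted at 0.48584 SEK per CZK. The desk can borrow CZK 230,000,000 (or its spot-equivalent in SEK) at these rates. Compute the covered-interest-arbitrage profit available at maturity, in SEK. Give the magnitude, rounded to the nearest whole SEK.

T = 7/12 years.
Invest the CZK and cover forward: 230,000,000 × 1.00285833333 × 0.48584 = SEK 112,062,599.31.
Convert at spot and invest in SEK: 230,000,000 × 0.45744 × 1.045150 = SEK 109,961,485.68.
The quoted forward overvalues CZK, so borrow SEK, buy CZK at spot, deposit the CZK at 0.49%, and sell the proceeds forward at 0.48584.
Arbitrage profit = |112,062,599.31 − 109,961,485.68| = SEK 2,101,114.

SEK 2,101,114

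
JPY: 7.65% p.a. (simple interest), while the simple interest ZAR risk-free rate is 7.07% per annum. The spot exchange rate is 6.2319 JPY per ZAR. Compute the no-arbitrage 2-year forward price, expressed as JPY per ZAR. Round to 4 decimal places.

T = 2 years.
Growth of 1 JPY over T: 1 + 0.0765×2 = 1.153000.
Growth of 1 ZAR over T: 1 + 0.0707×2 = 1.141400.
Forward (JPY per ZAR) = 6.2319 × 1.153000 / 1.141400 = 6.295235.

6.2952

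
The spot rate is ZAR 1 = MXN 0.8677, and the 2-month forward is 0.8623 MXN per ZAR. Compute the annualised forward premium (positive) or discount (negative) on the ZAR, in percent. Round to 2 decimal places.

-3.73%

T = 2/12 years.
Period premium: (0.8623 − 0.8677)/0.8677 = -0.0062233.
×(1/T) gives -3.73% p.a.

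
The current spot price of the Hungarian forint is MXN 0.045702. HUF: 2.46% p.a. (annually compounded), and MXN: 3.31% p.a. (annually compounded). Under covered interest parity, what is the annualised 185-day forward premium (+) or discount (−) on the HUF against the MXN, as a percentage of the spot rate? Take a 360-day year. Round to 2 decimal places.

+0.83%

T = 185/360 years.
CIP forward (MXN per HUF) = 0.045702 × 1.0168751/1.012567 = 0.045896445.
(F − S)/S ÷ T = (0.045896445 − 0.045702)/0.045702/(185/360) = 0.008279 → 0.83%.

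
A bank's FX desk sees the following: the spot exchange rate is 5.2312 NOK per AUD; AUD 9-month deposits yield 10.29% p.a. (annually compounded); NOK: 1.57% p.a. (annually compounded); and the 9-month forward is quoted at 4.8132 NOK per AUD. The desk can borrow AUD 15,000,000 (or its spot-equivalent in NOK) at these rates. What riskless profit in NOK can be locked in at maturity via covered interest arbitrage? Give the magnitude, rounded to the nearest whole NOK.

NOK 1,689,041

T = 9/12 years.
Route A — deposit AUD, sell forward: 15,000,000 × 1.0762225872 × 4.8132 = NOK 77,701,118.35.
Route B — convert at spot, deposit NOK: 15,000,000 × 5.2312 × 1.0117520414 = NOK 79,390,159.18.
The quoted forward undervalues AUD, so borrow AUD, convert to NOK at spot, deposit the NOK at 1.57%, and buy AUD forward at 4.8132 to cover the loan.
Profit = 79,390,159.18 − 77,701,118.35 = NOK 1,689,041.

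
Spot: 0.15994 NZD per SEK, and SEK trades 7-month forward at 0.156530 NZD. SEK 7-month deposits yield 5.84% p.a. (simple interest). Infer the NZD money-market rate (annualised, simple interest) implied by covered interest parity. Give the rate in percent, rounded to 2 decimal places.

2.06%

T = 7/12 years.
F/S = 0.15653/0.15994 = 0.9786795 = (growth of NZD) / (growth of SEK).
The SEK side grows by 1 + 0.0584×7/12 = 1.0340667.
So the NZD growth factor = 1.0120199.
r = (1.0120199 − 1)/(7/12) = 0.020606 → 2.06%.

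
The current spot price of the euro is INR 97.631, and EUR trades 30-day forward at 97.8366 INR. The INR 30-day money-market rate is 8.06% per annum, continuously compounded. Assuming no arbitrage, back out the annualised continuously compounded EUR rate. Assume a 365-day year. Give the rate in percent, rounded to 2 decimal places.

5.50%

T = 30/365 years.
F/S = 97.8366/97.631 = 1.0021059 = (growth of INR) / (growth of EUR).
The INR side grows by e^(0.0806×30/365) = 1.0066466.
That pins the EUR growth at 1.0045312.
r = ln(1.0045312)/(30/365) = 0.055005 → 5.50%.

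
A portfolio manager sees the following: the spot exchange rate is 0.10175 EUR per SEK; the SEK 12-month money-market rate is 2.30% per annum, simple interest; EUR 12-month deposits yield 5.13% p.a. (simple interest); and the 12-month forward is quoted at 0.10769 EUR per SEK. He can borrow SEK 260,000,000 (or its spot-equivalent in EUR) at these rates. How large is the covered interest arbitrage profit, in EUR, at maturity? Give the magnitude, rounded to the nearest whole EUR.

EUR 831,245

T = 1 year.
Route A — deposit SEK, sell forward: 260,000,000 × 1.023000 × 0.10769 = EUR 28,643,386.20.
Route B — convert at spot, deposit EUR: 260,000,000 × 0.10175 × 1.051300 = EUR 27,812,141.50.
The quoted forward overvalues SEK, so borrow EUR, buy SEK at spot, deposit the SEK at 2.30%, and sell the proceeds forward at 0.10769.
Profit = 28,643,386.20 − 27,812,141.50 = EUR 831,245.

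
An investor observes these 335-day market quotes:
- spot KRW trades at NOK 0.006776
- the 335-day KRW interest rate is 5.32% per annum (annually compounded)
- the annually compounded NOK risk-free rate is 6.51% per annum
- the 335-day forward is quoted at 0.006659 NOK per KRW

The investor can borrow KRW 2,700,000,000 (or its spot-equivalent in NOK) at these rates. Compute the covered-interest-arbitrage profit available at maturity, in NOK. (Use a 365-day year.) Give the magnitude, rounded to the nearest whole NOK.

T = 335/365 years.
Keep in KRW, deliver into the forward: 2,700,000,000·1.0487226396·0.006659 = NOK 18,855,298.95.
Swap to NOK now, deposit: 2,700,000,000·0.006776·1.0595930967 = NOK 19,385,467.62.
The quoted forward undervalues KRW, so borrow KRW, convert to NOK at spot, deposit the NOK at 6.51%, and buy KRW forward at 0.006659 to cover the loan.
Profit = 19,385,467.62 − 18,855,298.95 = NOK 530,169.

NOK 530,169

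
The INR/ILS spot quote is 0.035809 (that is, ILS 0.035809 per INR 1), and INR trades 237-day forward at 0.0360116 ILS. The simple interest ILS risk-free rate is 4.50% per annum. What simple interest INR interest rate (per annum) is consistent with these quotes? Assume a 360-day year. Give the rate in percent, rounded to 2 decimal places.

T = 237/360 years.
F/S = 0.0360116/0.035809 = 1.0056578 = (growth of ILS) / (growth of INR).
The ILS side grows by 1 + 0.0450×237/360 = 1.029625.
So the INR growth factor = 1.0238324.
r = (1.0238324 − 1)/(237/360) = 0.036201 → 3.62%.

3.62%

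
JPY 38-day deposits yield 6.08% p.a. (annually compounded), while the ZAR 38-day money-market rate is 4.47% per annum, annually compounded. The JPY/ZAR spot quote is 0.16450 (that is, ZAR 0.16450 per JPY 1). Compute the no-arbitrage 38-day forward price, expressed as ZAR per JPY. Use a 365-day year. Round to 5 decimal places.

T = 38/365 years.
Growth of 1 ZAR over T: (1 + 0.0447)^(38/365) = 1.0045631.
Growth of 1 JPY over T: (1 + 0.0608)^(38/365) = 1.0061638.
CIP: F = S · (grow ZAR)/(grow JPY) = 0.1645 × 1.0045631/1.0061638 = 0.1642383 ZAR per JPY.

0.16424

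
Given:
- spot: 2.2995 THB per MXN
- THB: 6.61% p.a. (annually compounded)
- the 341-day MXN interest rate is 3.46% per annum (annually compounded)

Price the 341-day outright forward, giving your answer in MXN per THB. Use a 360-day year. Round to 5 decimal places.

T = 341/360 years.
THB growth factor: (1 + 0.0661)^(341/360) = 1.0625046.
MXN accumulates by (1 + 0.0346)^(341/360) = 1.0327443.
So F = 2.2995 × 1.0625046 / 1.0327443 = 2.365764 (THB/MXN).
Quoted the other way: 1/2.365764 = 0.42270 MXN per THB.

0.42270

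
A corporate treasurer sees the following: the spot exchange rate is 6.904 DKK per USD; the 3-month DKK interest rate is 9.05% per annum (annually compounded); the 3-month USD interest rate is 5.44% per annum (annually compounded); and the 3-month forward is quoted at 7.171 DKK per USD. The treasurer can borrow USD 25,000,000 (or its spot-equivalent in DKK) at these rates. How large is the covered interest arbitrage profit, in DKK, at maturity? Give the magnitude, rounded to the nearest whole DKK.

T = 3/12 years.
Route A — deposit USD, sell forward: 25,000,000 × 1.0133310477 × 7.171 = DKK 181,664,923.58.
Route B — convert at spot, deposit DKK: 25,000,000 × 6.904 × 1.02189533711 = DKK 176,379,135.19.
The quoted forward overvalues USD, so borrow DKK, buy USD at spot, deposit the USD at 5.44%, and sell the proceeds forward at 7.171.
The gap between the two covered legs is DKK 5,285,788.

DKK 5,285,788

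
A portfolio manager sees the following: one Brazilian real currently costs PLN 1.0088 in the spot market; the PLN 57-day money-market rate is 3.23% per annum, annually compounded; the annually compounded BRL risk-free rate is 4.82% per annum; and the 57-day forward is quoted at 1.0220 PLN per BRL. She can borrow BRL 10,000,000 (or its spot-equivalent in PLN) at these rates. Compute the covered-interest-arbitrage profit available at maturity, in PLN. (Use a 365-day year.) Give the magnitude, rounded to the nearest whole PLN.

T = 57/365 years.
Route A — deposit BRL, sell forward: 10,000,000 × 1.0073784333 × 1.0220 = PLN 10,295,407.59.
Route B — convert at spot, deposit PLN: 10,000,000 × 1.0088 × 1.0049767028 = PLN 10,138,204.98.
The quoted forward overvalues BRL, so borrow PLN, buy BRL at spot, deposit the BRL at 4.82%, and sell the proceeds forward at 1.0220.
Profit = 10,295,407.59 − 10,138,204.98 = PLN 157,203.

PLN 157,203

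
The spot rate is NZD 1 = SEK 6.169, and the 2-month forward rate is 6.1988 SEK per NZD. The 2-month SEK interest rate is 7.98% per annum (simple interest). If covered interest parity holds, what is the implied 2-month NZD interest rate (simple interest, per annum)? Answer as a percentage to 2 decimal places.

T = 2/12 years.
F/S = 6.1988/6.169 = 1.0048306 = (growth of SEK) / (growth of NZD).
The SEK side grows by 1 + 0.0798×2/12 = 1.013300.
Hence g_NZD = 1.0084287.
(1.0084287 − 1)/T = 0.050572, i.e. 5.06%.

5.06%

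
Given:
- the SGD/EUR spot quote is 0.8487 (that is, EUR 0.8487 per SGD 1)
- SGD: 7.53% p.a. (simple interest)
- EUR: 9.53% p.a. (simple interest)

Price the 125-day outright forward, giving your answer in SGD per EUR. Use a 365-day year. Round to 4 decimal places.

1.1705

T = 125/365 years.
Growth of 1 EUR over T: 1 + 0.0953×125/365 = 1.032637.
Growth of 1 SGD over T: 1 + 0.0753×125/365 = 1.0257877.
CIP: F = S · (grow EUR)/(grow SGD) = 0.8487 × 1.032637/1.0257877 = 0.8543669 EUR per SGD.
Invert for SGD per EUR: 1 / 0.8543669 = 1.1705.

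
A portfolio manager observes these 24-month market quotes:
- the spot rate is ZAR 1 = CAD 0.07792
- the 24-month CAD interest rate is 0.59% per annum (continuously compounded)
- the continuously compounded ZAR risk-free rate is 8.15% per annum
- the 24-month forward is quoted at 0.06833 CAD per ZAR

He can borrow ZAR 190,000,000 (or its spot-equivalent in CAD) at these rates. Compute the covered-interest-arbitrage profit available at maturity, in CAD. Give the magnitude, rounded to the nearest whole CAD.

T = 2 years.
Invest the ZAR and cover forward: 190,000,000 × 1.1770366897 × 0.06833 = CAD 15,281,114.23.
Convert at spot and invest in CAD: 190,000,000 × 0.07792 × 1.0118698946 = CAD 14,980,531.42.
The quoted forward overvalues ZAR, so borrow CAD, buy ZAR at spot, deposit the ZAR at 8.15%, and sell the proceeds forward at 0.06833.
The gap between the two covered legs is CAD 300,583.

CAD 300,583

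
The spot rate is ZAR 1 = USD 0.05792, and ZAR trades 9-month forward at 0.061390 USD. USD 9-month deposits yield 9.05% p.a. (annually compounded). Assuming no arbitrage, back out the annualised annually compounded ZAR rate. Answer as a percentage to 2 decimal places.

T = 9/12 years.
F/S = 0.06139/0.05792 = 1.0599102 = (growth of USD) / (growth of ZAR).
USD growth factor: (1 + 0.0905)^(9/12) = 1.0671347.
Hence g_ZAR = 1.0068161.
Annualise: 1.0068161^(12/9) − 1 = 0.009098 = 0.91%.

0.91%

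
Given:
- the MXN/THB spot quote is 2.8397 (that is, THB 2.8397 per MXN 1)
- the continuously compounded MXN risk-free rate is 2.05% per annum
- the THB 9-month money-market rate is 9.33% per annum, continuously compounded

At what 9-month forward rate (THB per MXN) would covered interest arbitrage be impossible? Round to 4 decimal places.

2.9991

T = 9/12 years.
THB accumulates by e^(0.0933×9/12) = 1.0724814.
Growth of 1 MXN over T: e^(0.0205×9/12) = 1.0154938.
So F = 2.8397 × 1.0724814 / 1.0154938 = 2.999059 (THB/MXN).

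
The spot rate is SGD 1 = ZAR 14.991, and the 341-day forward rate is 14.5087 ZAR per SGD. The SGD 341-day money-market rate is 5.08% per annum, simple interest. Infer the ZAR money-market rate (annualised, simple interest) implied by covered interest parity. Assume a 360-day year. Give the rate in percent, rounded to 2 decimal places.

1.52%

T = 341/360 years.
CIP gives F = S · g_ZAR/g_SGD, so g_ZAR/g_SGD = 14.5087/14.991 = 0.9678274.
SGD growth factor: 1 + 0.0508×341/360 = 1.0481189.
That pins the ZAR growth at 1.0143982.
r = (1.0143982 − 1)/(341/360) = 0.015200 → 1.52%.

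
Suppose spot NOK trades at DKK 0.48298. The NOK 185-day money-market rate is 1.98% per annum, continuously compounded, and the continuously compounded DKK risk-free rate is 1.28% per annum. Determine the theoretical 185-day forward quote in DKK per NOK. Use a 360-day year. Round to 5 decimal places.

T = 185/360 years.
DKK growth factor: e^(0.0128×185/360) = 1.0065995.
NOK accumulates by e^(0.0198×185/360) = 1.0102269.
So F = 0.48298 × 1.0065995 / 1.0102269 = 0.4812458 (DKK/NOK).

0.48125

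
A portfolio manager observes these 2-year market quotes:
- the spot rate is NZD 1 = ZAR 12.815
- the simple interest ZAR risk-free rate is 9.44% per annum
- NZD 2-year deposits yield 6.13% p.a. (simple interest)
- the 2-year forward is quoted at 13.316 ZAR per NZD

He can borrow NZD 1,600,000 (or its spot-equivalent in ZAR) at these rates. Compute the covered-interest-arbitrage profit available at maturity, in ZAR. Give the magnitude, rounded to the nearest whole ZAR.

T = 2 years.
Keep in NZD, deliver into the forward: 1,600,000·1.122600·13.316 = ZAR 23,917,666.56.
Swap to ZAR now, deposit: 1,600,000·12.815·1.188800 = ZAR 24,375,155.20.
The quoted forward undervalues NZD, so borrow NZD, convert to ZAR at spot, deposit the ZAR at 9.44%, and buy NZD forward at 13.316 to cover the loan.
Profit = 24,375,155.20 − 23,917,666.56 = ZAR 457,489.

ZAR 457,489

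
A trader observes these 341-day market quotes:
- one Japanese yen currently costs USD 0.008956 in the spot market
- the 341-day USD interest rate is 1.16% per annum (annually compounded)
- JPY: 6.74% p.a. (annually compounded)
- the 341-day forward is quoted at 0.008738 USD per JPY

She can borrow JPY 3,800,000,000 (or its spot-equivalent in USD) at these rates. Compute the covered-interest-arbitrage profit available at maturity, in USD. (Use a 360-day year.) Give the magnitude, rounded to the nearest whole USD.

USD 913,946

T = 341/360 years.
Keep in JPY, deliver into the forward: 3,800,000,000·1.0637318228·0.008738 = USD 35,320,576.94.
Swap to USD now, deposit: 3,800,000,000·0.008956·1.0109844279 = USD 34,406,630.84.
The quoted forward overvalues JPY, so borrow USD, buy JPY at spot, deposit the JPY at 6.74%, and sell the proceeds forward at 0.008738.
The gap between the two covered legs is USD 913,946.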